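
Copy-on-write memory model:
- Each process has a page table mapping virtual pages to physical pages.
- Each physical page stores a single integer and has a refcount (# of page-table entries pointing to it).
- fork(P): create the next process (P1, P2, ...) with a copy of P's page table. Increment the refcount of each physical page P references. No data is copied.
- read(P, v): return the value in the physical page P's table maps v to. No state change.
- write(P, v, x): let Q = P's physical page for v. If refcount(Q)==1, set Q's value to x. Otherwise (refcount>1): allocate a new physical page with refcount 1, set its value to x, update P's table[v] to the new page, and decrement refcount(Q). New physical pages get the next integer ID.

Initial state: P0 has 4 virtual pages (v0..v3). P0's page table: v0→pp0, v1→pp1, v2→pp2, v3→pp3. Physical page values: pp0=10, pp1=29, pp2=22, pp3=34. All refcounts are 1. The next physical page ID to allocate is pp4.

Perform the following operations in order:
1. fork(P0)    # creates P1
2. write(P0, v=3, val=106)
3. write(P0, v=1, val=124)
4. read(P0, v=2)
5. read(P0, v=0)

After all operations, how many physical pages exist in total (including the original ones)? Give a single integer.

Answer: 6

Derivation:
Op 1: fork(P0) -> P1. 4 ppages; refcounts: pp0:2 pp1:2 pp2:2 pp3:2
Op 2: write(P0, v3, 106). refcount(pp3)=2>1 -> COPY to pp4. 5 ppages; refcounts: pp0:2 pp1:2 pp2:2 pp3:1 pp4:1
Op 3: write(P0, v1, 124). refcount(pp1)=2>1 -> COPY to pp5. 6 ppages; refcounts: pp0:2 pp1:1 pp2:2 pp3:1 pp4:1 pp5:1
Op 4: read(P0, v2) -> 22. No state change.
Op 5: read(P0, v0) -> 10. No state change.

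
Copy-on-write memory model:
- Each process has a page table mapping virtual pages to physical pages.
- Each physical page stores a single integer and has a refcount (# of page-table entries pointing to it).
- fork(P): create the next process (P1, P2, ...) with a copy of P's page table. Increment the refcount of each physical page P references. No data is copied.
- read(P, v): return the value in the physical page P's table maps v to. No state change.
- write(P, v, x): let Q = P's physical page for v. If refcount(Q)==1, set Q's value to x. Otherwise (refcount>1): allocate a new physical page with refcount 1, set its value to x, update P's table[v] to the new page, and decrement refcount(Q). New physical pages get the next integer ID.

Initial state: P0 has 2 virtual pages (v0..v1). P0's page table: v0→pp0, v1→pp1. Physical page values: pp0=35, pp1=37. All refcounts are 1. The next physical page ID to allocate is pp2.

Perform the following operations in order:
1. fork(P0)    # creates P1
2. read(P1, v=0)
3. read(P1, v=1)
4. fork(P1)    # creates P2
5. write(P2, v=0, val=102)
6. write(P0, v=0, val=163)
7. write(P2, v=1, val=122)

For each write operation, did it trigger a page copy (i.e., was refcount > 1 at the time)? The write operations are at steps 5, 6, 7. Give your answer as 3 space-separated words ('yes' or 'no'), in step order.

Op 1: fork(P0) -> P1. 2 ppages; refcounts: pp0:2 pp1:2
Op 2: read(P1, v0) -> 35. No state change.
Op 3: read(P1, v1) -> 37. No state change.
Op 4: fork(P1) -> P2. 2 ppages; refcounts: pp0:3 pp1:3
Op 5: write(P2, v0, 102). refcount(pp0)=3>1 -> COPY to pp2. 3 ppages; refcounts: pp0:2 pp1:3 pp2:1
Op 6: write(P0, v0, 163). refcount(pp0)=2>1 -> COPY to pp3. 4 ppages; refcounts: pp0:1 pp1:3 pp2:1 pp3:1
Op 7: write(P2, v1, 122). refcount(pp1)=3>1 -> COPY to pp4. 5 ppages; refcounts: pp0:1 pp1:2 pp2:1 pp3:1 pp4:1

yes yes yes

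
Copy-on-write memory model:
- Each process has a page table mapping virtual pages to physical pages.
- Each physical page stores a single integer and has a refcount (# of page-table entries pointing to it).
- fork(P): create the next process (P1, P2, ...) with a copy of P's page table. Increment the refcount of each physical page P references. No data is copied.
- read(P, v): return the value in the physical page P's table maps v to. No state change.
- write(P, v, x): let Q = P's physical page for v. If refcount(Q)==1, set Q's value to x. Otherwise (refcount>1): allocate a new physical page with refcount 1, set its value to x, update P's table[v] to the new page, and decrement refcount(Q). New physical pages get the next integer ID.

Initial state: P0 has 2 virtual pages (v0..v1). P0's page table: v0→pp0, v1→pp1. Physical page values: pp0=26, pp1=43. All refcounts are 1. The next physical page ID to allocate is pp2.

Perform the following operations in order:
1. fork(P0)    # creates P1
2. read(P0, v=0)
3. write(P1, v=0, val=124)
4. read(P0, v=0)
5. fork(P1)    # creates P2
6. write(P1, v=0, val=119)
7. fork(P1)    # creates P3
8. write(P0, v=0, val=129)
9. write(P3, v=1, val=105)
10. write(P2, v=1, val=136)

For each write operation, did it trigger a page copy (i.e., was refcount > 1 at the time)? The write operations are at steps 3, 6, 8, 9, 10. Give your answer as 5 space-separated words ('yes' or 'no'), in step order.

Op 1: fork(P0) -> P1. 2 ppages; refcounts: pp0:2 pp1:2
Op 2: read(P0, v0) -> 26. No state change.
Op 3: write(P1, v0, 124). refcount(pp0)=2>1 -> COPY to pp2. 3 ppages; refcounts: pp0:1 pp1:2 pp2:1
Op 4: read(P0, v0) -> 26. No state change.
Op 5: fork(P1) -> P2. 3 ppages; refcounts: pp0:1 pp1:3 pp2:2
Op 6: write(P1, v0, 119). refcount(pp2)=2>1 -> COPY to pp3. 4 ppages; refcounts: pp0:1 pp1:3 pp2:1 pp3:1
Op 7: fork(P1) -> P3. 4 ppages; refcounts: pp0:1 pp1:4 pp2:1 pp3:2
Op 8: write(P0, v0, 129). refcount(pp0)=1 -> write in place. 4 ppages; refcounts: pp0:1 pp1:4 pp2:1 pp3:2
Op 9: write(P3, v1, 105). refcount(pp1)=4>1 -> COPY to pp4. 5 ppages; refcounts: pp0:1 pp1:3 pp2:1 pp3:2 pp4:1
Op 10: write(P2, v1, 136). refcount(pp1)=3>1 -> COPY to pp5. 6 ppages; refcounts: pp0:1 pp1:2 pp2:1 pp3:2 pp4:1 pp5:1

yes yes no yes yes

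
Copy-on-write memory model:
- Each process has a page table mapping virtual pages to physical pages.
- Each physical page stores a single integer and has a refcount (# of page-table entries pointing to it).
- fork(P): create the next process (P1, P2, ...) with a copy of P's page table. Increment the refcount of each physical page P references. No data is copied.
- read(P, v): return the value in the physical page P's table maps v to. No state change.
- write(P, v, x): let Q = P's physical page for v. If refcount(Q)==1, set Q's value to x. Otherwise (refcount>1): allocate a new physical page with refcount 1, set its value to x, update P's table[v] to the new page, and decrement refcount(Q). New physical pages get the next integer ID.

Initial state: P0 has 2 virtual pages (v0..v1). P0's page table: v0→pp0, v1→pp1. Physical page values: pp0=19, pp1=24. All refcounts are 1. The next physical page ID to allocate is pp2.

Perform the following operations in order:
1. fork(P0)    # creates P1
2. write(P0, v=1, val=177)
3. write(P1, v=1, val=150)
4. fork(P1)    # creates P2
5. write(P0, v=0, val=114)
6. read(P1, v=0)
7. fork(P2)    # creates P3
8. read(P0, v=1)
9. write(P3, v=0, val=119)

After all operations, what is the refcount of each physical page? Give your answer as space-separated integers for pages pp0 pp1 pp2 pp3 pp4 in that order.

Op 1: fork(P0) -> P1. 2 ppages; refcounts: pp0:2 pp1:2
Op 2: write(P0, v1, 177). refcount(pp1)=2>1 -> COPY to pp2. 3 ppages; refcounts: pp0:2 pp1:1 pp2:1
Op 3: write(P1, v1, 150). refcount(pp1)=1 -> write in place. 3 ppages; refcounts: pp0:2 pp1:1 pp2:1
Op 4: fork(P1) -> P2. 3 ppages; refcounts: pp0:3 pp1:2 pp2:1
Op 5: write(P0, v0, 114). refcount(pp0)=3>1 -> COPY to pp3. 4 ppages; refcounts: pp0:2 pp1:2 pp2:1 pp3:1
Op 6: read(P1, v0) -> 19. No state change.
Op 7: fork(P2) -> P3. 4 ppages; refcounts: pp0:3 pp1:3 pp2:1 pp3:1
Op 8: read(P0, v1) -> 177. No state change.
Op 9: write(P3, v0, 119). refcount(pp0)=3>1 -> COPY to pp4. 5 ppages; refcounts: pp0:2 pp1:3 pp2:1 pp3:1 pp4:1

Answer: 2 3 1 1 1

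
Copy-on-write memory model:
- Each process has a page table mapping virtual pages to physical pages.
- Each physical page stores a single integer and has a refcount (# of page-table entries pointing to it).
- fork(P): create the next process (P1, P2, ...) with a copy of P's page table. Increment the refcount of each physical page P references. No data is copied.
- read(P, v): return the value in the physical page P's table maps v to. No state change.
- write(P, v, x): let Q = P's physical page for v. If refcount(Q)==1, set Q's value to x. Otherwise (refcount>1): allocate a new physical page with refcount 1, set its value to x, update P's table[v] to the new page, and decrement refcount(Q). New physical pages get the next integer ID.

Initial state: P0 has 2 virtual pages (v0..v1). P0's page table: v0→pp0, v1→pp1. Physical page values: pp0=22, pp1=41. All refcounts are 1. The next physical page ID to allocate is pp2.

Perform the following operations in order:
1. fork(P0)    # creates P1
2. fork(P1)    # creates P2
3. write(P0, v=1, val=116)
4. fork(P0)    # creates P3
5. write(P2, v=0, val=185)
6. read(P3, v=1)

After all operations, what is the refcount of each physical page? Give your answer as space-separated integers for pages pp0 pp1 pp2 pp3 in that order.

Op 1: fork(P0) -> P1. 2 ppages; refcounts: pp0:2 pp1:2
Op 2: fork(P1) -> P2. 2 ppages; refcounts: pp0:3 pp1:3
Op 3: write(P0, v1, 116). refcount(pp1)=3>1 -> COPY to pp2. 3 ppages; refcounts: pp0:3 pp1:2 pp2:1
Op 4: fork(P0) -> P3. 3 ppages; refcounts: pp0:4 pp1:2 pp2:2
Op 5: write(P2, v0, 185). refcount(pp0)=4>1 -> COPY to pp3. 4 ppages; refcounts: pp0:3 pp1:2 pp2:2 pp3:1
Op 6: read(P3, v1) -> 116. No state change.

Answer: 3 2 2 1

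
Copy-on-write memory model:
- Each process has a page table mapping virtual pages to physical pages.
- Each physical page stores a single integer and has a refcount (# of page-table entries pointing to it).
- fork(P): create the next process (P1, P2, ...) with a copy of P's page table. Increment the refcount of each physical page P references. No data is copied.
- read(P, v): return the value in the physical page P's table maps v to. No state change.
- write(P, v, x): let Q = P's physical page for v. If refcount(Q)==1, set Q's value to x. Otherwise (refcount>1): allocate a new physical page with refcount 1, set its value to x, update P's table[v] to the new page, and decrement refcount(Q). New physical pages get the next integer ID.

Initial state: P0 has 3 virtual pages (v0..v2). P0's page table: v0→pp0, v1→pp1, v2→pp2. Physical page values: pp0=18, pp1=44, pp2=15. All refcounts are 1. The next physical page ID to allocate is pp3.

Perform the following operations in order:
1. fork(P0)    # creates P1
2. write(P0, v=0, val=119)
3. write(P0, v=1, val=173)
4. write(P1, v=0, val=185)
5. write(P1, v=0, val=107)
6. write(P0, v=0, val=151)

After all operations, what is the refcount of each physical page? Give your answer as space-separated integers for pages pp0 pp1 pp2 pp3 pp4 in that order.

Answer: 1 1 2 1 1

Derivation:
Op 1: fork(P0) -> P1. 3 ppages; refcounts: pp0:2 pp1:2 pp2:2
Op 2: write(P0, v0, 119). refcount(pp0)=2>1 -> COPY to pp3. 4 ppages; refcounts: pp0:1 pp1:2 pp2:2 pp3:1
Op 3: write(P0, v1, 173). refcount(pp1)=2>1 -> COPY to pp4. 5 ppages; refcounts: pp0:1 pp1:1 pp2:2 pp3:1 pp4:1
Op 4: write(P1, v0, 185). refcount(pp0)=1 -> write in place. 5 ppages; refcounts: pp0:1 pp1:1 pp2:2 pp3:1 pp4:1
Op 5: write(P1, v0, 107). refcount(pp0)=1 -> write in place. 5 ppages; refcounts: pp0:1 pp1:1 pp2:2 pp3:1 pp4:1
Op 6: write(P0, v0, 151). refcount(pp3)=1 -> write in place. 5 ppages; refcounts: pp0:1 pp1:1 pp2:2 pp3:1 pp4:1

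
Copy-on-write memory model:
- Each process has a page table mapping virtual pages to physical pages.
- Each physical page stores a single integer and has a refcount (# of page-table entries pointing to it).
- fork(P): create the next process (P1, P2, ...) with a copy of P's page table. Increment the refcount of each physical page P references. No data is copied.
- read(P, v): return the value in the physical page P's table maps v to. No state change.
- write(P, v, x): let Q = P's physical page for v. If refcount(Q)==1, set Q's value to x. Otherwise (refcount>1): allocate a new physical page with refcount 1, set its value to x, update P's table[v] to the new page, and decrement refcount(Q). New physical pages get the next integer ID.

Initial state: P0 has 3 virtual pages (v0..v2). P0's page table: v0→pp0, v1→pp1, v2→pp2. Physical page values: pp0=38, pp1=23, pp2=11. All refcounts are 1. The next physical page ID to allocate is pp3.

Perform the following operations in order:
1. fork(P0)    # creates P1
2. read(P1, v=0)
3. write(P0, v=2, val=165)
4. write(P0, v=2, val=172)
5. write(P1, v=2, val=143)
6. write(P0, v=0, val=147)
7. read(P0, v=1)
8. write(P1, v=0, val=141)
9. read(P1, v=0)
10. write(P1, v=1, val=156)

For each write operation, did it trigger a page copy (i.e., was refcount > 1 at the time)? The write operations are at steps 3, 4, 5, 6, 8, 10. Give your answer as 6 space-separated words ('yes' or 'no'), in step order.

Op 1: fork(P0) -> P1. 3 ppages; refcounts: pp0:2 pp1:2 pp2:2
Op 2: read(P1, v0) -> 38. No state change.
Op 3: write(P0, v2, 165). refcount(pp2)=2>1 -> COPY to pp3. 4 ppages; refcounts: pp0:2 pp1:2 pp2:1 pp3:1
Op 4: write(P0, v2, 172). refcount(pp3)=1 -> write in place. 4 ppages; refcounts: pp0:2 pp1:2 pp2:1 pp3:1
Op 5: write(P1, v2, 143). refcount(pp2)=1 -> write in place. 4 ppages; refcounts: pp0:2 pp1:2 pp2:1 pp3:1
Op 6: write(P0, v0, 147). refcount(pp0)=2>1 -> COPY to pp4. 5 ppages; refcounts: pp0:1 pp1:2 pp2:1 pp3:1 pp4:1
Op 7: read(P0, v1) -> 23. No state change.
Op 8: write(P1, v0, 141). refcount(pp0)=1 -> write in place. 5 ppages; refcounts: pp0:1 pp1:2 pp2:1 pp3:1 pp4:1
Op 9: read(P1, v0) -> 141. No state change.
Op 10: write(P1, v1, 156). refcount(pp1)=2>1 -> COPY to pp5. 6 ppages; refcounts: pp0:1 pp1:1 pp2:1 pp3:1 pp4:1 pp5:1

yes no no yes no yes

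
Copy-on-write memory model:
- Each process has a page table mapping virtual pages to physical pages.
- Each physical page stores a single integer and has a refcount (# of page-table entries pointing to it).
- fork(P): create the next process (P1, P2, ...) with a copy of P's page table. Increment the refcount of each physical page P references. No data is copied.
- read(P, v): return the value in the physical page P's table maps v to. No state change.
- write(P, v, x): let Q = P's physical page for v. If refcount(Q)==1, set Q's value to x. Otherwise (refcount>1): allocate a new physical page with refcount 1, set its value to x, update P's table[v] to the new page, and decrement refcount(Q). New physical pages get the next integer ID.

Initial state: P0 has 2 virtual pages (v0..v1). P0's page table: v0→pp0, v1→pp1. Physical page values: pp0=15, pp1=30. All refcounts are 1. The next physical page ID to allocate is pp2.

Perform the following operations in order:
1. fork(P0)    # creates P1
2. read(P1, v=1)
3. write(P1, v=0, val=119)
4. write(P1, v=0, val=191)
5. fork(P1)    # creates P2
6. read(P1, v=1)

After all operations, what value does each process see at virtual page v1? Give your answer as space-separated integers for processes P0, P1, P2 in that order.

Op 1: fork(P0) -> P1. 2 ppages; refcounts: pp0:2 pp1:2
Op 2: read(P1, v1) -> 30. No state change.
Op 3: write(P1, v0, 119). refcount(pp0)=2>1 -> COPY to pp2. 3 ppages; refcounts: pp0:1 pp1:2 pp2:1
Op 4: write(P1, v0, 191). refcount(pp2)=1 -> write in place. 3 ppages; refcounts: pp0:1 pp1:2 pp2:1
Op 5: fork(P1) -> P2. 3 ppages; refcounts: pp0:1 pp1:3 pp2:2
Op 6: read(P1, v1) -> 30. No state change.
P0: v1 -> pp1 = 30
P1: v1 -> pp1 = 30
P2: v1 -> pp1 = 30

Answer: 30 30 30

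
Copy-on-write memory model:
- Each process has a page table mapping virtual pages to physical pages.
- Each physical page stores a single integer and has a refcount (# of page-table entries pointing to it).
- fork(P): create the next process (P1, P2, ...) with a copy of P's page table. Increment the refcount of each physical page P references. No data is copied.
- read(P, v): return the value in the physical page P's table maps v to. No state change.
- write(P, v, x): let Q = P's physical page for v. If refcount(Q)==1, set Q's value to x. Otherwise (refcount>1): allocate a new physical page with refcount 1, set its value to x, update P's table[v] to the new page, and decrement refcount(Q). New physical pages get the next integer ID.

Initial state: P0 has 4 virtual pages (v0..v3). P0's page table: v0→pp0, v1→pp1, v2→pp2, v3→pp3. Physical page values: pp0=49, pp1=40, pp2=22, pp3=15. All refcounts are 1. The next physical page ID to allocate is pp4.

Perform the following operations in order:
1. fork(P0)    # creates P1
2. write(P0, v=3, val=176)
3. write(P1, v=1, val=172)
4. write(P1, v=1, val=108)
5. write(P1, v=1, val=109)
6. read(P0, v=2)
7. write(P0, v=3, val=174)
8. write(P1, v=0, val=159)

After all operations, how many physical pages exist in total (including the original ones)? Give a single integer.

Answer: 7

Derivation:
Op 1: fork(P0) -> P1. 4 ppages; refcounts: pp0:2 pp1:2 pp2:2 pp3:2
Op 2: write(P0, v3, 176). refcount(pp3)=2>1 -> COPY to pp4. 5 ppages; refcounts: pp0:2 pp1:2 pp2:2 pp3:1 pp4:1
Op 3: write(P1, v1, 172). refcount(pp1)=2>1 -> COPY to pp5. 6 ppages; refcounts: pp0:2 pp1:1 pp2:2 pp3:1 pp4:1 pp5:1
Op 4: write(P1, v1, 108). refcount(pp5)=1 -> write in place. 6 ppages; refcounts: pp0:2 pp1:1 pp2:2 pp3:1 pp4:1 pp5:1
Op 5: write(P1, v1, 109). refcount(pp5)=1 -> write in place. 6 ppages; refcounts: pp0:2 pp1:1 pp2:2 pp3:1 pp4:1 pp5:1
Op 6: read(P0, v2) -> 22. No state change.
Op 7: write(P0, v3, 174). refcount(pp4)=1 -> write in place. 6 ppages; refcounts: pp0:2 pp1:1 pp2:2 pp3:1 pp4:1 pp5:1
Op 8: write(P1, v0, 159). refcount(pp0)=2>1 -> COPY to pp6. 7 ppages; refcounts: pp0:1 pp1:1 pp2:2 pp3:1 pp4:1 pp5:1 pp6:1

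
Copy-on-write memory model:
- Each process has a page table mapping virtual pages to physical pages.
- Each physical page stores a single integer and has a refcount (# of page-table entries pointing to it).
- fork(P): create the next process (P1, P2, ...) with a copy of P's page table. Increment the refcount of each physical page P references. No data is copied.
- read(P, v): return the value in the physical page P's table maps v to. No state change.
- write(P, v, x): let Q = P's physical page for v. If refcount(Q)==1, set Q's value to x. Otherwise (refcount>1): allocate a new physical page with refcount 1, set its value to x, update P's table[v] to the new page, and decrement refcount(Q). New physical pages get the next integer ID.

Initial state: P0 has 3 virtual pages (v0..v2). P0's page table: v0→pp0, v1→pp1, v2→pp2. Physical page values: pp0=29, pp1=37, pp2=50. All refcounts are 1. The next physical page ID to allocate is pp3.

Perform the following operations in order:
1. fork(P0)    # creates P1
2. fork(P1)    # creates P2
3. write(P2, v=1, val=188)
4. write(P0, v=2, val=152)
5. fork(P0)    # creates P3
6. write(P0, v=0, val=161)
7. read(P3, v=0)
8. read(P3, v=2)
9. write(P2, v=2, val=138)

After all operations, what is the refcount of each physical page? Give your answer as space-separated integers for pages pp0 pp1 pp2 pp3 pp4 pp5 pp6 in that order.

Op 1: fork(P0) -> P1. 3 ppages; refcounts: pp0:2 pp1:2 pp2:2
Op 2: fork(P1) -> P2. 3 ppages; refcounts: pp0:3 pp1:3 pp2:3
Op 3: write(P2, v1, 188). refcount(pp1)=3>1 -> COPY to pp3. 4 ppages; refcounts: pp0:3 pp1:2 pp2:3 pp3:1
Op 4: write(P0, v2, 152). refcount(pp2)=3>1 -> COPY to pp4. 5 ppages; refcounts: pp0:3 pp1:2 pp2:2 pp3:1 pp4:1
Op 5: fork(P0) -> P3. 5 ppages; refcounts: pp0:4 pp1:3 pp2:2 pp3:1 pp4:2
Op 6: write(P0, v0, 161). refcount(pp0)=4>1 -> COPY to pp5. 6 ppages; refcounts: pp0:3 pp1:3 pp2:2 pp3:1 pp4:2 pp5:1
Op 7: read(P3, v0) -> 29. No state change.
Op 8: read(P3, v2) -> 152. No state change.
Op 9: write(P2, v2, 138). refcount(pp2)=2>1 -> COPY to pp6. 7 ppages; refcounts: pp0:3 pp1:3 pp2:1 pp3:1 pp4:2 pp5:1 pp6:1

Answer: 3 3 1 1 2 1 1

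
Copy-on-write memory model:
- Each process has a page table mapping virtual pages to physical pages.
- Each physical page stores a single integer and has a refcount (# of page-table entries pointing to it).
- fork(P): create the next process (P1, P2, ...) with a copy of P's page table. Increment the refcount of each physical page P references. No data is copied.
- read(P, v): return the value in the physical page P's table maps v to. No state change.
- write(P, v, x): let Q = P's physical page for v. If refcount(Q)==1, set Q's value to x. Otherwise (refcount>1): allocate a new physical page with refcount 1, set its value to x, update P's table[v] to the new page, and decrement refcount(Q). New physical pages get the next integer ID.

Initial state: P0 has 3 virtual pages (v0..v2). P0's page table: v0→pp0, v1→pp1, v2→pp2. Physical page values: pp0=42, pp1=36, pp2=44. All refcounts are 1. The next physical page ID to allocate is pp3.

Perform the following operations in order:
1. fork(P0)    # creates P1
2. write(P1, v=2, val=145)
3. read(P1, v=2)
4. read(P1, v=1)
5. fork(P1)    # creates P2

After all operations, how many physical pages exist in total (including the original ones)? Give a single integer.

Op 1: fork(P0) -> P1. 3 ppages; refcounts: pp0:2 pp1:2 pp2:2
Op 2: write(P1, v2, 145). refcount(pp2)=2>1 -> COPY to pp3. 4 ppages; refcounts: pp0:2 pp1:2 pp2:1 pp3:1
Op 3: read(P1, v2) -> 145. No state change.
Op 4: read(P1, v1) -> 36. No state change.
Op 5: fork(P1) -> P2. 4 ppages; refcounts: pp0:3 pp1:3 pp2:1 pp3:2

Answer: 4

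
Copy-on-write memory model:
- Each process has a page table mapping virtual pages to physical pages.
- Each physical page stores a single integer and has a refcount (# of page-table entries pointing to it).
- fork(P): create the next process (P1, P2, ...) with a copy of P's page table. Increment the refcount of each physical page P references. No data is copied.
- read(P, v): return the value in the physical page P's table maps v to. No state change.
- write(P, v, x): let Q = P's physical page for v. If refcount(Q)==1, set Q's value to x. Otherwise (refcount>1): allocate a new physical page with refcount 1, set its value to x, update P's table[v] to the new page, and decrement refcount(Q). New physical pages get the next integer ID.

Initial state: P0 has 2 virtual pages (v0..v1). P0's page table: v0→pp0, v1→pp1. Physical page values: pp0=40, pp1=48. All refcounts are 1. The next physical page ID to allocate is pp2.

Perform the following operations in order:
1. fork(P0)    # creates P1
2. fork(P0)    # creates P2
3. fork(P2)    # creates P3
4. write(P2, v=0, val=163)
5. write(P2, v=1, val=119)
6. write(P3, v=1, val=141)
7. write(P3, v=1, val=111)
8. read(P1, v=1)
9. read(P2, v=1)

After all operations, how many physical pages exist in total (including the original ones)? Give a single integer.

Answer: 5

Derivation:
Op 1: fork(P0) -> P1. 2 ppages; refcounts: pp0:2 pp1:2
Op 2: fork(P0) -> P2. 2 ppages; refcounts: pp0:3 pp1:3
Op 3: fork(P2) -> P3. 2 ppages; refcounts: pp0:4 pp1:4
Op 4: write(P2, v0, 163). refcount(pp0)=4>1 -> COPY to pp2. 3 ppages; refcounts: pp0:3 pp1:4 pp2:1
Op 5: write(P2, v1, 119). refcount(pp1)=4>1 -> COPY to pp3. 4 ppages; refcounts: pp0:3 pp1:3 pp2:1 pp3:1
Op 6: write(P3, v1, 141). refcount(pp1)=3>1 -> COPY to pp4. 5 ppages; refcounts: pp0:3 pp1:2 pp2:1 pp3:1 pp4:1
Op 7: write(P3, v1, 111). refcount(pp4)=1 -> write in place. 5 ppages; refcounts: pp0:3 pp1:2 pp2:1 pp3:1 pp4:1
Op 8: read(P1, v1) -> 48. No state change.
Op 9: read(P2, v1) -> 119. No state change.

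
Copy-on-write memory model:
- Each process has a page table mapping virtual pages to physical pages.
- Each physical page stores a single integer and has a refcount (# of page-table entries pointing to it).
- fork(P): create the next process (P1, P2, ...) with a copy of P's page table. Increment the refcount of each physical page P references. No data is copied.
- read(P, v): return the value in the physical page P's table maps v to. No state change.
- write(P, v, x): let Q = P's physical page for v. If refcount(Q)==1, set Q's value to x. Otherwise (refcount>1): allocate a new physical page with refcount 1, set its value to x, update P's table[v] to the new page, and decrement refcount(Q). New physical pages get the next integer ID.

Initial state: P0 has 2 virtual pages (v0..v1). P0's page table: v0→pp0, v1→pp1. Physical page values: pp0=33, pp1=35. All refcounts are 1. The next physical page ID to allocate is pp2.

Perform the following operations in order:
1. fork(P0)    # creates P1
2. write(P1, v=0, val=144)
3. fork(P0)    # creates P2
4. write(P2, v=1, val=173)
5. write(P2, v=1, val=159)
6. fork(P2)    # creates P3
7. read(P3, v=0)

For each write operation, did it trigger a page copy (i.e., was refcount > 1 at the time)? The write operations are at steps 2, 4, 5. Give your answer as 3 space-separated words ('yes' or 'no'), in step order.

Op 1: fork(P0) -> P1. 2 ppages; refcounts: pp0:2 pp1:2
Op 2: write(P1, v0, 144). refcount(pp0)=2>1 -> COPY to pp2. 3 ppages; refcounts: pp0:1 pp1:2 pp2:1
Op 3: fork(P0) -> P2. 3 ppages; refcounts: pp0:2 pp1:3 pp2:1
Op 4: write(P2, v1, 173). refcount(pp1)=3>1 -> COPY to pp3. 4 ppages; refcounts: pp0:2 pp1:2 pp2:1 pp3:1
Op 5: write(P2, v1, 159). refcount(pp3)=1 -> write in place. 4 ppages; refcounts: pp0:2 pp1:2 pp2:1 pp3:1
Op 6: fork(P2) -> P3. 4 ppages; refcounts: pp0:3 pp1:2 pp2:1 pp3:2
Op 7: read(P3, v0) -> 33. No state change.

yes yes no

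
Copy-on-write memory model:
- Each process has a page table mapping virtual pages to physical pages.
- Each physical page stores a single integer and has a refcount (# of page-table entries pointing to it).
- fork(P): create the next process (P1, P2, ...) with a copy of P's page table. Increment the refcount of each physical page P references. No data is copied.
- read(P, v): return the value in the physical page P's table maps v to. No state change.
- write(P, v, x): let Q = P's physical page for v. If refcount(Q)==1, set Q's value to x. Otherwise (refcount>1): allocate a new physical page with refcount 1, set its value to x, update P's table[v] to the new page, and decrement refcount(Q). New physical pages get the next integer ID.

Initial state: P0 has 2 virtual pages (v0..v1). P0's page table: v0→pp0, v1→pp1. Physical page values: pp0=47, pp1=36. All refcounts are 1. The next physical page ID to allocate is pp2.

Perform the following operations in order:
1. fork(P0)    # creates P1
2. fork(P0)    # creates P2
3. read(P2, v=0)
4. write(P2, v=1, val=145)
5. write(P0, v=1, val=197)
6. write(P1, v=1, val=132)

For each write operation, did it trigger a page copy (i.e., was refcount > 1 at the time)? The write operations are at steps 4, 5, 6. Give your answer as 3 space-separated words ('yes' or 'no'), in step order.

Op 1: fork(P0) -> P1. 2 ppages; refcounts: pp0:2 pp1:2
Op 2: fork(P0) -> P2. 2 ppages; refcounts: pp0:3 pp1:3
Op 3: read(P2, v0) -> 47. No state change.
Op 4: write(P2, v1, 145). refcount(pp1)=3>1 -> COPY to pp2. 3 ppages; refcounts: pp0:3 pp1:2 pp2:1
Op 5: write(P0, v1, 197). refcount(pp1)=2>1 -> COPY to pp3. 4 ppages; refcounts: pp0:3 pp1:1 pp2:1 pp3:1
Op 6: write(P1, v1, 132). refcount(pp1)=1 -> write in place. 4 ppages; refcounts: pp0:3 pp1:1 pp2:1 pp3:1

yes yes no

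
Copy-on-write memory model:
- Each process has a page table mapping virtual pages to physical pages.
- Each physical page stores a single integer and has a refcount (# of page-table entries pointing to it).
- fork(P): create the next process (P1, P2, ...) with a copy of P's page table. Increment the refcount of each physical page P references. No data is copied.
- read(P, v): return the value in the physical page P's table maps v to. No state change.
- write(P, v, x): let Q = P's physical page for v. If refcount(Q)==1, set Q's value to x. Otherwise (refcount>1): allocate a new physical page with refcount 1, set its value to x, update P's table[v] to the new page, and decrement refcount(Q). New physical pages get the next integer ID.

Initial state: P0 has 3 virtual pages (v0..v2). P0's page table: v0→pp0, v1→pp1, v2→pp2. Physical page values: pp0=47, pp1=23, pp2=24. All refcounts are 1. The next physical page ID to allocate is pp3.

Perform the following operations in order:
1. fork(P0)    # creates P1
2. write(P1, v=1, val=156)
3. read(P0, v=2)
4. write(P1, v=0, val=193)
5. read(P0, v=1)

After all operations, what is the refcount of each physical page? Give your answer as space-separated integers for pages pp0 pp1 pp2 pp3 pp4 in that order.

Answer: 1 1 2 1 1

Derivation:
Op 1: fork(P0) -> P1. 3 ppages; refcounts: pp0:2 pp1:2 pp2:2
Op 2: write(P1, v1, 156). refcount(pp1)=2>1 -> COPY to pp3. 4 ppages; refcounts: pp0:2 pp1:1 pp2:2 pp3:1
Op 3: read(P0, v2) -> 24. No state change.
Op 4: write(P1, v0, 193). refcount(pp0)=2>1 -> COPY to pp4. 5 ppages; refcounts: pp0:1 pp1:1 pp2:2 pp3:1 pp4:1
Op 5: read(P0, v1) -> 23. No state change.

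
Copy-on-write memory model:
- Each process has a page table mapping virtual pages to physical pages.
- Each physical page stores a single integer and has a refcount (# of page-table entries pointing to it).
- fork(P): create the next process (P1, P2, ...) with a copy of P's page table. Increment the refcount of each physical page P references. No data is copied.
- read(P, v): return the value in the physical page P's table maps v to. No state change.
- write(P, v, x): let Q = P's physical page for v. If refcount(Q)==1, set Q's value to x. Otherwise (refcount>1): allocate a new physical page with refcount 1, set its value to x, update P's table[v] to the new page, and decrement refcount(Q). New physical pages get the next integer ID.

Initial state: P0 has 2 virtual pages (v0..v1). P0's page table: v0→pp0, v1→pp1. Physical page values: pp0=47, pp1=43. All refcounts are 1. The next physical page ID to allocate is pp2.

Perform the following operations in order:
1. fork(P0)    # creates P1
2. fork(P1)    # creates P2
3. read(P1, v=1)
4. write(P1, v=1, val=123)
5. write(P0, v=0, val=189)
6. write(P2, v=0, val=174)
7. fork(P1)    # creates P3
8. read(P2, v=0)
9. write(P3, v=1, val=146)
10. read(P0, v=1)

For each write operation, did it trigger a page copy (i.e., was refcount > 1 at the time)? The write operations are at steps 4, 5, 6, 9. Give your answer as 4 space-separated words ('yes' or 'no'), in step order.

Op 1: fork(P0) -> P1. 2 ppages; refcounts: pp0:2 pp1:2
Op 2: fork(P1) -> P2. 2 ppages; refcounts: pp0:3 pp1:3
Op 3: read(P1, v1) -> 43. No state change.
Op 4: write(P1, v1, 123). refcount(pp1)=3>1 -> COPY to pp2. 3 ppages; refcounts: pp0:3 pp1:2 pp2:1
Op 5: write(P0, v0, 189). refcount(pp0)=3>1 -> COPY to pp3. 4 ppages; refcounts: pp0:2 pp1:2 pp2:1 pp3:1
Op 6: write(P2, v0, 174). refcount(pp0)=2>1 -> COPY to pp4. 5 ppages; refcounts: pp0:1 pp1:2 pp2:1 pp3:1 pp4:1
Op 7: fork(P1) -> P3. 5 ppages; refcounts: pp0:2 pp1:2 pp2:2 pp3:1 pp4:1
Op 8: read(P2, v0) -> 174. No state change.
Op 9: write(P3, v1, 146). refcount(pp2)=2>1 -> COPY to pp5. 6 ppages; refcounts: pp0:2 pp1:2 pp2:1 pp3:1 pp4:1 pp5:1
Op 10: read(P0, v1) -> 43. No state change.

yes yes yes yes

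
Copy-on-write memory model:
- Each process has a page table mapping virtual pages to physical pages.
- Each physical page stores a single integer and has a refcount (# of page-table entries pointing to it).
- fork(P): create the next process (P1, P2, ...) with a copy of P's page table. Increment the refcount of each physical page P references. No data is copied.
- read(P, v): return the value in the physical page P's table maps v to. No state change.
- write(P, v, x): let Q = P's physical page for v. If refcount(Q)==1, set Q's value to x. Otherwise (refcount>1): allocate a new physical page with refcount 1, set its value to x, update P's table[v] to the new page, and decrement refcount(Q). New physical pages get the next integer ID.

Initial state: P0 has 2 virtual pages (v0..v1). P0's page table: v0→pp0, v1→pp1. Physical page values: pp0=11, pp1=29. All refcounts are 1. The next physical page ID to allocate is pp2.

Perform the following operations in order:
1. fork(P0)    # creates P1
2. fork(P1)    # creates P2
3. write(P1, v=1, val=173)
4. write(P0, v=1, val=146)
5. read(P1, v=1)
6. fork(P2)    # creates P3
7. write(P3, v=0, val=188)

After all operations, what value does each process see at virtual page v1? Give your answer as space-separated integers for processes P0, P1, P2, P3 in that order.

Answer: 146 173 29 29

Derivation:
Op 1: fork(P0) -> P1. 2 ppages; refcounts: pp0:2 pp1:2
Op 2: fork(P1) -> P2. 2 ppages; refcounts: pp0:3 pp1:3
Op 3: write(P1, v1, 173). refcount(pp1)=3>1 -> COPY to pp2. 3 ppages; refcounts: pp0:3 pp1:2 pp2:1
Op 4: write(P0, v1, 146). refcount(pp1)=2>1 -> COPY to pp3. 4 ppages; refcounts: pp0:3 pp1:1 pp2:1 pp3:1
Op 5: read(P1, v1) -> 173. No state change.
Op 6: fork(P2) -> P3. 4 ppages; refcounts: pp0:4 pp1:2 pp2:1 pp3:1
Op 7: write(P3, v0, 188). refcount(pp0)=4>1 -> COPY to pp4. 5 ppages; refcounts: pp0:3 pp1:2 pp2:1 pp3:1 pp4:1
P0: v1 -> pp3 = 146
P1: v1 -> pp2 = 173
P2: v1 -> pp1 = 29
P3: v1 -> pp1 = 29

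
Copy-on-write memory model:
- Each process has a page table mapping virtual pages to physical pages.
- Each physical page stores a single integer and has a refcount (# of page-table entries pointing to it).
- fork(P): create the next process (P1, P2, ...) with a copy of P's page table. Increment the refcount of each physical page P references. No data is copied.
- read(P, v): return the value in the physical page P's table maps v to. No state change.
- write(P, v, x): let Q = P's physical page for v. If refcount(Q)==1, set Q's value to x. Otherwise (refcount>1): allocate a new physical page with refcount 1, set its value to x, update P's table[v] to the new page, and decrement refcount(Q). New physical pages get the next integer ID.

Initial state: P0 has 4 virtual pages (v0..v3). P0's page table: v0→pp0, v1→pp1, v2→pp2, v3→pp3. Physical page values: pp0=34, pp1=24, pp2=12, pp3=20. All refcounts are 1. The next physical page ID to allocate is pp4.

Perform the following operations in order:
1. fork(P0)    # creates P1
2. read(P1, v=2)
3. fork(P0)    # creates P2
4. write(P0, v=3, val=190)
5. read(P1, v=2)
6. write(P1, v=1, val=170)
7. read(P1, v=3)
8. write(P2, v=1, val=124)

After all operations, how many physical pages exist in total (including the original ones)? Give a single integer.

Op 1: fork(P0) -> P1. 4 ppages; refcounts: pp0:2 pp1:2 pp2:2 pp3:2
Op 2: read(P1, v2) -> 12. No state change.
Op 3: fork(P0) -> P2. 4 ppages; refcounts: pp0:3 pp1:3 pp2:3 pp3:3
Op 4: write(P0, v3, 190). refcount(pp3)=3>1 -> COPY to pp4. 5 ppages; refcounts: pp0:3 pp1:3 pp2:3 pp3:2 pp4:1
Op 5: read(P1, v2) -> 12. No state change.
Op 6: write(P1, v1, 170). refcount(pp1)=3>1 -> COPY to pp5. 6 ppages; refcounts: pp0:3 pp1:2 pp2:3 pp3:2 pp4:1 pp5:1
Op 7: read(P1, v3) -> 20. No state change.
Op 8: write(P2, v1, 124). refcount(pp1)=2>1 -> COPY to pp6. 7 ppages; refcounts: pp0:3 pp1:1 pp2:3 pp3:2 pp4:1 pp5:1 pp6:1

Answer: 7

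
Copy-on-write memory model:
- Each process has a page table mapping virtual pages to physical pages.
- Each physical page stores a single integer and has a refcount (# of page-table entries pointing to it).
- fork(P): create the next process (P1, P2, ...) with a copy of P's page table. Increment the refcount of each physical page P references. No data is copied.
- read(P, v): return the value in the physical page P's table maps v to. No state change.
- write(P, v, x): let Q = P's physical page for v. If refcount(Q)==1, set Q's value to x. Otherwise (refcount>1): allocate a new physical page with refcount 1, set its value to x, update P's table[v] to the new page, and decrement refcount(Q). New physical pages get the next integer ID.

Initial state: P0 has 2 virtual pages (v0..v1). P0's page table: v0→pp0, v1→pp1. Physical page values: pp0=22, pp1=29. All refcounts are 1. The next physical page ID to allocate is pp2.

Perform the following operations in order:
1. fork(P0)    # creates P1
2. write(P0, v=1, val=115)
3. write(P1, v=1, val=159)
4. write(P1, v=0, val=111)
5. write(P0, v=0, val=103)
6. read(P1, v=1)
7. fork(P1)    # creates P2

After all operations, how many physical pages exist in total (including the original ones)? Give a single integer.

Answer: 4

Derivation:
Op 1: fork(P0) -> P1. 2 ppages; refcounts: pp0:2 pp1:2
Op 2: write(P0, v1, 115). refcount(pp1)=2>1 -> COPY to pp2. 3 ppages; refcounts: pp0:2 pp1:1 pp2:1
Op 3: write(P1, v1, 159). refcount(pp1)=1 -> write in place. 3 ppages; refcounts: pp0:2 pp1:1 pp2:1
Op 4: write(P1, v0, 111). refcount(pp0)=2>1 -> COPY to pp3. 4 ppages; refcounts: pp0:1 pp1:1 pp2:1 pp3:1
Op 5: write(P0, v0, 103). refcount(pp0)=1 -> write in place. 4 ppages; refcounts: pp0:1 pp1:1 pp2:1 pp3:1
Op 6: read(P1, v1) -> 159. No state change.
Op 7: fork(P1) -> P2. 4 ppages; refcounts: pp0:1 pp1:2 pp2:1 pp3:2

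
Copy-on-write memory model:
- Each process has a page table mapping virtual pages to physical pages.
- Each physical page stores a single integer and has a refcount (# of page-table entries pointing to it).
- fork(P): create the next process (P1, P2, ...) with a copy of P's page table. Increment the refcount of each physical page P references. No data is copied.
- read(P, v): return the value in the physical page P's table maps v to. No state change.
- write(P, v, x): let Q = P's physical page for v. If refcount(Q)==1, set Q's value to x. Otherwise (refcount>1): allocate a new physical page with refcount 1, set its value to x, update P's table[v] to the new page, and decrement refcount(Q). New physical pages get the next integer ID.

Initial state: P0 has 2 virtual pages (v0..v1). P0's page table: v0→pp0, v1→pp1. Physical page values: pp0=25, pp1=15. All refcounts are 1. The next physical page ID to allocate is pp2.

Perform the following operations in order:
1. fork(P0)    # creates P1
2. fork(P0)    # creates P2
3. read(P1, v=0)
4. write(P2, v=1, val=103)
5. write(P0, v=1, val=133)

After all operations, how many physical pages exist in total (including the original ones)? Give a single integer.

Op 1: fork(P0) -> P1. 2 ppages; refcounts: pp0:2 pp1:2
Op 2: fork(P0) -> P2. 2 ppages; refcounts: pp0:3 pp1:3
Op 3: read(P1, v0) -> 25. No state change.
Op 4: write(P2, v1, 103). refcount(pp1)=3>1 -> COPY to pp2. 3 ppages; refcounts: pp0:3 pp1:2 pp2:1
Op 5: write(P0, v1, 133). refcount(pp1)=2>1 -> COPY to pp3. 4 ppages; refcounts: pp0:3 pp1:1 pp2:1 pp3:1

Answer: 4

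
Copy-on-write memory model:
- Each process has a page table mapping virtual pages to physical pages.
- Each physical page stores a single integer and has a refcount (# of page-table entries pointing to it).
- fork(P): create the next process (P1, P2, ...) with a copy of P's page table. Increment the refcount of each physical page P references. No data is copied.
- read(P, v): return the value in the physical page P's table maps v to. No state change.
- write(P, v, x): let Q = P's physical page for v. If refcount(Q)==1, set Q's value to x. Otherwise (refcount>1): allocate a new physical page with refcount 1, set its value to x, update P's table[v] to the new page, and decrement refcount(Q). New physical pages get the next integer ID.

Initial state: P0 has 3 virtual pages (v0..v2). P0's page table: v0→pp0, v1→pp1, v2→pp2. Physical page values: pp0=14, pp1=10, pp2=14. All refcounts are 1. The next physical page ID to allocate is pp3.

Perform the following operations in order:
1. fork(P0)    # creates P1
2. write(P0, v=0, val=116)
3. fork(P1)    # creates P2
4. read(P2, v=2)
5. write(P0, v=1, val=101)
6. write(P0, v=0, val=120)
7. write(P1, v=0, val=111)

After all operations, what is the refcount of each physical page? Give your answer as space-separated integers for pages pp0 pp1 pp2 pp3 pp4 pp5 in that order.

Op 1: fork(P0) -> P1. 3 ppages; refcounts: pp0:2 pp1:2 pp2:2
Op 2: write(P0, v0, 116). refcount(pp0)=2>1 -> COPY to pp3. 4 ppages; refcounts: pp0:1 pp1:2 pp2:2 pp3:1
Op 3: fork(P1) -> P2. 4 ppages; refcounts: pp0:2 pp1:3 pp2:3 pp3:1
Op 4: read(P2, v2) -> 14. No state change.
Op 5: write(P0, v1, 101). refcount(pp1)=3>1 -> COPY to pp4. 5 ppages; refcounts: pp0:2 pp1:2 pp2:3 pp3:1 pp4:1
Op 6: write(P0, v0, 120). refcount(pp3)=1 -> write in place. 5 ppages; refcounts: pp0:2 pp1:2 pp2:3 pp3:1 pp4:1
Op 7: write(P1, v0, 111). refcount(pp0)=2>1 -> COPY to pp5. 6 ppages; refcounts: pp0:1 pp1:2 pp2:3 pp3:1 pp4:1 pp5:1

Answer: 1 2 3 1 1 1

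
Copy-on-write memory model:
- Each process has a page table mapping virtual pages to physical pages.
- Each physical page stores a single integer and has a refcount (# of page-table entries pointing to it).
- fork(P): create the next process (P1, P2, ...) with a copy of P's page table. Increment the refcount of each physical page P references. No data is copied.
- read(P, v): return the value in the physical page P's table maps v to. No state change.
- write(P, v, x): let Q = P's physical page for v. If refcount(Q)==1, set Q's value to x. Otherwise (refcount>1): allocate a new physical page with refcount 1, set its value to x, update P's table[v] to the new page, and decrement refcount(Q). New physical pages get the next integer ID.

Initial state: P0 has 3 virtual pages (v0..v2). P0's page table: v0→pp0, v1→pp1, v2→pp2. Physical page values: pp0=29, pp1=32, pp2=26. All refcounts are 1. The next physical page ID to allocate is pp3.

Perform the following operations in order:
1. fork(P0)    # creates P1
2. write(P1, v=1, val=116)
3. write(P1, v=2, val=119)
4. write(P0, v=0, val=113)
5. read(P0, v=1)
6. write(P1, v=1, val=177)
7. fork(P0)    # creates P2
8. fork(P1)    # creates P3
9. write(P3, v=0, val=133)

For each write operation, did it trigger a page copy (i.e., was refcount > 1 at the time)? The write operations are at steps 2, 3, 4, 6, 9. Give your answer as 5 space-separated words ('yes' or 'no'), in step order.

Op 1: fork(P0) -> P1. 3 ppages; refcounts: pp0:2 pp1:2 pp2:2
Op 2: write(P1, v1, 116). refcount(pp1)=2>1 -> COPY to pp3. 4 ppages; refcounts: pp0:2 pp1:1 pp2:2 pp3:1
Op 3: write(P1, v2, 119). refcount(pp2)=2>1 -> COPY to pp4. 5 ppages; refcounts: pp0:2 pp1:1 pp2:1 pp3:1 pp4:1
Op 4: write(P0, v0, 113). refcount(pp0)=2>1 -> COPY to pp5. 6 ppages; refcounts: pp0:1 pp1:1 pp2:1 pp3:1 pp4:1 pp5:1
Op 5: read(P0, v1) -> 32. No state change.
Op 6: write(P1, v1, 177). refcount(pp3)=1 -> write in place. 6 ppages; refcounts: pp0:1 pp1:1 pp2:1 pp3:1 pp4:1 pp5:1
Op 7: fork(P0) -> P2. 6 ppages; refcounts: pp0:1 pp1:2 pp2:2 pp3:1 pp4:1 pp5:2
Op 8: fork(P1) -> P3. 6 ppages; refcounts: pp0:2 pp1:2 pp2:2 pp3:2 pp4:2 pp5:2
Op 9: write(P3, v0, 133). refcount(pp0)=2>1 -> COPY to pp6. 7 ppages; refcounts: pp0:1 pp1:2 pp2:2 pp3:2 pp4:2 pp5:2 pp6:1

yes yes yes no yes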